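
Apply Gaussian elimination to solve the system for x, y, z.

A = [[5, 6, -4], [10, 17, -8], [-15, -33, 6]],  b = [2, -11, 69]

Forward elimination on [A|b]:
R2 <- R2 - (2)*R1:  [   0    5    0  -15 ]
R3 <- R3 - (-3)*R1:  [   0  -15   -6   75 ]
R3 <- R3 - (-3)*R2:  [  0   0  -6  30 ]
Row echelon form:
[ 5  6  -4  |    2 ]
[ 0  5   0  |  -15 ]
[ 0  0  -6  |   30 ]
Back-substitution:
z = (30) / -6 = -5
y = (-15) / 5 = -3
x = (2 - (6)*(-3) - (-4)*(-5)) / 5 = 0

(0, -3, -5)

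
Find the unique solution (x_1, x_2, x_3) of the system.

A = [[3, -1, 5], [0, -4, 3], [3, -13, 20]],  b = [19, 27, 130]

(-3, -3, 5)

Forward elimination on [A|b]:
R3 <- R3 - (1)*R1:  [   0  -12   15  111 ]
R3 <- R3 - (3)*R2:  [  0   0   6  30 ]
Row echelon form:
[ 3  -1  5  |  19 ]
[ 0  -4  3  |  27 ]
[ 0   0  6  |  30 ]
Back-substitution:
x_3 = (30) / 6 = 5
x_2 = (27 - (3)*(5)) / -4 = -3
x_1 = (19 - (-1)*(-3) - (5)*(5)) / 3 = -3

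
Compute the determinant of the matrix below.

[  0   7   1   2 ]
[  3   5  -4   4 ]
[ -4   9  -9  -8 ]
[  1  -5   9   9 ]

Forward elimination:
R1 <-> R2   (pivot in column 1 was zero)
[  3   5  -4   4 ]
[  0   7   1   2 ]
[ -4   9  -9  -8 ]
[  1  -5   9   9 ]
R3 <- R3 - (-4/3)*R1:  [     0   47/3  -43/3   -8/3 ]
R4 <- R4 - (1/3)*R1:  [     0  -20/3   31/3   23/3 ]
R3 <- R3 - (47/21)*R2:  [      0       0  -116/7   -50/7 ]
R4 <- R4 - (-20/21)*R2:  [    0     0  79/7  67/7 ]
R4 <- R4 - (-79/116)*R3:  [      0       0       0  273/58 ]
Upper-triangular form:
[ 3  5      -4       4 ]
[ 0  7       1       2 ]
[ 0  0  -116/7   -50/7 ]
[ 0  0       0  273/58 ]
det(A) = (-1)^1 * (3) * (7) * (-116/7) * (273/58) = 1638  (1 row swap -> sign -1)

det(A) = 1638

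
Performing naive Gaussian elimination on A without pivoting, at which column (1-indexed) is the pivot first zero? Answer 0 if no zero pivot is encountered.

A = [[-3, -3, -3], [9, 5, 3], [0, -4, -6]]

Naive forward elimination:
R2 <- R2 - (-3)*R1:  [  0  -4  -6 ]
R3 <- R3 - (1)*R2:  [ 0  0  0 ]
Matrix at this point:
[ -3  -3  -3 ]
[  0  -4  -6 ]
[  0   0   0 ]
Pivot entry (3,3) in the last row is zero and there are no rows below to swap with -> zero pivot in column 3 (A is singular).

first zero-pivot column = 3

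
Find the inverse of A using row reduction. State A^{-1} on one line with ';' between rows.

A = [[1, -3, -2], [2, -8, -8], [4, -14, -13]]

inverse = [-4 -11/2 4; -3 -5/2 2; 2 1 -1]

Gauss-Jordan on [A | I]:
R2 <- R2 - (2)*R1:  [  0  -2  -4  |  -2   1   0 ]
R3 <- R3 - (4)*R1:  [  0  -2  -5  |  -4   0   1 ]
R2 <- (1/-2)*R2:  [    0     1     2  |     1  -1/2     0 ]
R1 <- R1 - (-3)*R2:  [    1     0     4  |     4  -3/2     0 ]
R3 <- R3 - (-2)*R2:  [  0   0  -1  |  -2  -1   1 ]
R3 <- (1/-1)*R3:  [  0   0   1  |   2   1  -1 ]
R1 <- R1 - (4)*R3:  [     1      0      0  |     -4  -11/2      4 ]
R2 <- R2 - (2)*R3:  [    0     1     0  |    -3  -5/2     2 ]
Right block of [I | A^{-1}] is the inverse:
[ -4  -11/2   4 ]
[ -3   -5/2   2 ]
[  2      1  -1 ]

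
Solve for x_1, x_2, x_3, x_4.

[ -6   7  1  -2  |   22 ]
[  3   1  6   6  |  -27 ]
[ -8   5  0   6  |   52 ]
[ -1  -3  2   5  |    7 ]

Forward elimination on [A|b]:
R2 <- R2 - (-1/2)*R1:  [    0   9/2  13/2     5   -16 ]
R3 <- R3 - (4/3)*R1:  [     0  -13/3   -4/3   26/3   68/3 ]
R4 <- R4 - (1/6)*R1:  [     0  -25/6   11/6   16/3   10/3 ]
R3 <- R3 - (-26/27)*R2:  [      0       0  133/27  364/27  196/27 ]
R4 <- R4 - (-25/27)*R2:  [       0        0   212/27   269/27  -310/27 ]
R4 <- R4 - (212/133)*R3:  [       0        0        0  -219/19  -438/19 ]
Row echelon form:
[ -6    7       1       -2  |       22 ]
[  0  9/2    13/2        5  |      -16 ]
[  0    0  133/27   364/27  |   196/27 ]
[  0    0       0  -219/19  |  -438/19 ]
Back-substitution:
x_4 = (-438/19) / (-219/19) = 2
x_3 = (196/27 - (364/27)*(2)) / (133/27) = -4
x_2 = (-16 - (13/2)*(-4) - (5)*(2)) / (9/2) = 0
x_1 = (22 - (7)*(0) - (1)*(-4) - (-2)*(2)) / -6 = -5

(-5, 0, -4, 2)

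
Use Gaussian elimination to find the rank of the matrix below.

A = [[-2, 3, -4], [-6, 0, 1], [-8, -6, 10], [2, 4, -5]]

rank(A) = 3

Row reduction:
R2 <- R2 - (3)*R1:  [  0  -9  13 ]
R3 <- R3 - (4)*R1:  [   0  -18   26 ]
R4 <- R4 - (-1)*R1:  [  0   7  -9 ]
R3 <- R3 - (2)*R2:  [ 0  0  0 ]
R4 <- R4 - (-7/9)*R2:  [    0     0  10/9 ]
R3 <-> R4   (pivot in column 3 was zero)
[ -2   3    -4 ]
[  0  -9    13 ]
[  0   0  10/9 ]
[  0   0     0 ]
Row echelon form:
[ -2   3    -4 ]
[  0  -9    13 ]
[  0   0  10/9 ]
[  0   0     0 ]
Nonzero rows / pivot columns: 3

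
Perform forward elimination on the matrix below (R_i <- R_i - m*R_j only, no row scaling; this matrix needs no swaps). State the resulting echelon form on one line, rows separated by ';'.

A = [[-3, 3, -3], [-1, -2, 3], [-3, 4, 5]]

Forward elimination:
R2 <- R2 - (1/3)*R1:  [  0  -3   4 ]
R3 <- R3 - (1)*R1:  [ 0  1  8 ]
R3 <- R3 - (-1/3)*R2:  [    0     0  28/3 ]
Row echelon form:
[ -3   3    -3 ]
[  0  -3     4 ]
[  0   0  28/3 ]

REF = [-3 3 -3; 0 -3 4; 0 0 28/3]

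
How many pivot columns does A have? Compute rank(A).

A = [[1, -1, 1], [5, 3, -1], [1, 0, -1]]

Row reduction:
R2 <- R2 - (5)*R1:  [  0   8  -6 ]
R3 <- R3 - (1)*R1:  [  0   1  -2 ]
R3 <- R3 - (1/8)*R2:  [    0     0  -5/4 ]
Row echelon form:
[ 1  -1     1 ]
[ 0   8    -6 ]
[ 0   0  -5/4 ]
Nonzero rows / pivot columns: 3

rank(A) = 3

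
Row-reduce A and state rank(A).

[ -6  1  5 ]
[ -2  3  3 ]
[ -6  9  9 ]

rank(A) = 2

Row reduction:
R2 <- R2 - (1/3)*R1:  [   0  8/3  4/3 ]
R3 <- R3 - (1)*R1:  [ 0  8  4 ]
R3 <- R3 - (3)*R2:  [ 0  0  0 ]
Row echelon form:
[ -6    1    5 ]
[  0  8/3  4/3 ]
[  0    0    0 ]
Nonzero rows / pivot columns: 2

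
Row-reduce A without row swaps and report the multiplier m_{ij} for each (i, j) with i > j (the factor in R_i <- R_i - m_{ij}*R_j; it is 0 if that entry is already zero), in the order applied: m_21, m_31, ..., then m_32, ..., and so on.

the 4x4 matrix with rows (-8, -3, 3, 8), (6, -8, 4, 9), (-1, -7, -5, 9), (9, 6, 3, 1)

multipliers: -3/4, 1/8, -9/8, 53/82, -21/82, -327/386

Forward elimination:
R2 <- R2 - (-3/4)*R1:  [     0  -41/4   25/4     15 ]
R3 <- R3 - (1/8)*R1:  [     0  -53/8  -43/8      8 ]
R4 <- R4 - (-9/8)*R1:  [    0  21/8  51/8    10 ]
R3 <- R3 - (53/82)*R2:  [       0        0  -386/41  -139/82 ]
R4 <- R4 - (-21/82)*R2:  [       0        0   327/41  1135/82 ]
R4 <- R4 - (-327/386)*R3:  [        0         0         0  9577/772 ]
Multipliers (in order of application): m_{21} = -3/4, m_{31} = 1/8, m_{41} = -9/8, m_{32} = 53/82, m_{42} = -21/82, m_{43} = -327/386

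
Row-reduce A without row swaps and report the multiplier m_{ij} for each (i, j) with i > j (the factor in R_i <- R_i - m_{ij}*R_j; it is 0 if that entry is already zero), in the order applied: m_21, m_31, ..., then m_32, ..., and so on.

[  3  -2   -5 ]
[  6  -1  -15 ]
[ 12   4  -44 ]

Forward elimination:
R2 <- R2 - (2)*R1:  [  0   3  -5 ]
R3 <- R3 - (4)*R1:  [   0   12  -24 ]
R3 <- R3 - (4)*R2:  [  0   0  -4 ]
Multipliers (in order of application): m_{21} = 2, m_{31} = 4, m_{32} = 4

multipliers: 2, 4, 4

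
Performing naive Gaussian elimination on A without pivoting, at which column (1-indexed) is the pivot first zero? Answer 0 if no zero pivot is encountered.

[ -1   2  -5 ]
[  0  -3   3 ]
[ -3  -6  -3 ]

Naive forward elimination:
R3 <- R3 - (3)*R1:  [   0  -12   12 ]
R3 <- R3 - (4)*R2:  [ 0  0  0 ]
Matrix at this point:
[ -1   2  -5 ]
[  0  -3   3 ]
[  0   0   0 ]
Pivot entry (3,3) in the last row is zero and there are no rows below to swap with -> zero pivot in column 3 (A is singular).

first zero-pivot column = 3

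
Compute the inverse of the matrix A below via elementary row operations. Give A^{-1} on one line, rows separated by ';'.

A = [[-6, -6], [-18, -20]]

inverse = [-5/3 1/2; 3/2 -1/2]

Gauss-Jordan on [A | I]:
R1 <- (1/-6)*R1:  [    1     1  |  -1/6     0 ]
R2 <- R2 - (-18)*R1:  [  0  -2  |  -3   1 ]
R2 <- (1/-2)*R2:  [    0     1  |   3/2  -1/2 ]
R1 <- R1 - (1)*R2:  [    1     0  |  -5/3   1/2 ]
Right block of [I | A^{-1}] is the inverse:
[ -5/3   1/2 ]
[  3/2  -1/2 ]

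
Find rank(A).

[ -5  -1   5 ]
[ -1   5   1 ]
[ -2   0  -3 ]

Row reduction:
R2 <- R2 - (1/5)*R1:  [    0  26/5     0 ]
R3 <- R3 - (2/5)*R1:  [   0  2/5   -5 ]
R3 <- R3 - (1/13)*R2:  [  0   0  -5 ]
Row echelon form:
[ -5    -1   5 ]
[  0  26/5   0 ]
[  0     0  -5 ]
Nonzero rows / pivot columns: 3

rank(A) = 3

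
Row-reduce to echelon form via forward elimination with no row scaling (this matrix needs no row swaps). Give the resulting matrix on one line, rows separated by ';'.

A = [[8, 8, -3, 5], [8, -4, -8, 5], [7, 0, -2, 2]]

Forward elimination:
R2 <- R2 - (1)*R1:  [   0  -12   -5    0 ]
R3 <- R3 - (7/8)*R1:  [     0     -7    5/8  -19/8 ]
R3 <- R3 - (7/12)*R2:  [     0      0  85/24  -19/8 ]
Row echelon form:
[ 8    8     -3      5 ]
[ 0  -12     -5      0 ]
[ 0    0  85/24  -19/8 ]

REF = [8 8 -3 5; 0 -12 -5 0; 0 0 85/24 -19/8]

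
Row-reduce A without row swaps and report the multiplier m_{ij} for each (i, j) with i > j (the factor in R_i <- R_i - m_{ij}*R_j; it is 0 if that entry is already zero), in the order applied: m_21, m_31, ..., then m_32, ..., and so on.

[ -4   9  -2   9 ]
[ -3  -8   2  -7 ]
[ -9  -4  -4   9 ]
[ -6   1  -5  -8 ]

Forward elimination:
R2 <- R2 - (3/4)*R1:  [     0  -59/4    7/2  -55/4 ]
R3 <- R3 - (9/4)*R1:  [     0  -97/4    1/2  -45/4 ]
R4 <- R4 - (3/2)*R1:  [     0  -25/2     -2  -43/2 ]
R3 <- R3 - (97/59)*R2:  [       0        0  -310/59   670/59 ]
R4 <- R4 - (50/59)*R2:  [       0        0  -293/59  -581/59 ]
R4 <- R4 - (293/310)*R3:  [       0        0        0  -638/31 ]
Multipliers (in order of application): m_{21} = 3/4, m_{31} = 9/4, m_{41} = 3/2, m_{32} = 97/59, m_{42} = 50/59, m_{43} = 293/310

multipliers: 3/4, 9/4, 3/2, 97/59, 50/59, 293/310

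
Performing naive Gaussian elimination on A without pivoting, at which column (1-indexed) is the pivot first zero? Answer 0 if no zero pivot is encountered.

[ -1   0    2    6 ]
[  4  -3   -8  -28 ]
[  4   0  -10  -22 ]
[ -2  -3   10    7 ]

Naive forward elimination:
R2 <- R2 - (-4)*R1:  [  0  -3   0  -4 ]
R3 <- R3 - (-4)*R1:  [  0   0  -2   2 ]
R4 <- R4 - (2)*R1:  [  0  -3   6  -5 ]
R4 <- R4 - (1)*R2:  [  0   0   6  -1 ]
R4 <- R4 - (-3)*R3:  [ 0  0  0  5 ]
All pivots nonzero; naive elimination completes without hitting a zero pivot.

first zero-pivot column = 0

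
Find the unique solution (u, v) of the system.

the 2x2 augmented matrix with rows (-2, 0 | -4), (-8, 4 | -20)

(2, -1)

Forward elimination on [A|b]:
R2 <- R2 - (4)*R1:  [  0   4  -4 ]
Row echelon form:
[ -2  0  |  -4 ]
[  0  4  |  -4 ]
Back-substitution:
v = (-4) / 4 = -1
u = (-4) / -2 = 2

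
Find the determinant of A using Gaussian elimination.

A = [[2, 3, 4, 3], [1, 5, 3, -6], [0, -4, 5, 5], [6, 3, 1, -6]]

det(A) = -1430

Forward elimination:
R2 <- R2 - (1/2)*R1:  [     0    7/2      1  -15/2 ]
R4 <- R4 - (3)*R1:  [   0   -6  -11  -15 ]
R3 <- R3 - (-8/7)*R2:  [     0      0   43/7  -25/7 ]
R4 <- R4 - (-12/7)*R2:  [      0       0   -65/7  -195/7 ]
R4 <- R4 - (-65/43)*R3:  [        0         0         0  -1430/43 ]
Upper-triangular form:
[ 2    3     4         3 ]
[ 0  7/2     1     -15/2 ]
[ 0    0  43/7     -25/7 ]
[ 0    0     0  -1430/43 ]
det(A) = (-1)^0 * (2) * (7/2) * (43/7) * (-1430/43) = -1430  (0 row swaps -> sign +1)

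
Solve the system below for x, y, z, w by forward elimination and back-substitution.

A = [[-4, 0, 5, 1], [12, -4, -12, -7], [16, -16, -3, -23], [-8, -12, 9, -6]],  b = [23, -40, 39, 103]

(-2, -5, 3, 0)

Forward elimination on [A|b]:
R2 <- R2 - (-3)*R1:  [  0  -4   3  -4  29 ]
R3 <- R3 - (-4)*R1:  [   0  -16   17  -19  131 ]
R4 <- R4 - (2)*R1:  [   0  -12   -1   -8   57 ]
R3 <- R3 - (4)*R2:  [  0   0   5  -3  15 ]
R4 <- R4 - (3)*R2:  [   0    0  -10    4  -30 ]
R4 <- R4 - (-2)*R3:  [  0   0   0  -2   0 ]
Row echelon form:
[ -4   0  5   1  |  23 ]
[  0  -4  3  -4  |  29 ]
[  0   0  5  -3  |  15 ]
[  0   0  0  -2  |   0 ]
Back-substitution:
w = (0) / -2 = 0
z = (15 - (-3)*(0)) / 5 = 3
y = (29 - (3)*(3) - (-4)*(0)) / -4 = -5
x = (23 - (5)*(3) - (1)*(0)) / -4 = -2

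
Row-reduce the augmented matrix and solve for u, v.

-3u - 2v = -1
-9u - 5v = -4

(1, -1)

Forward elimination on [A|b]:
R2 <- R2 - (3)*R1:  [  0   1  -1 ]
Row echelon form:
[ -3  -2  |  -1 ]
[  0   1  |  -1 ]
Back-substitution:
v = (-1) / 1 = -1
u = (-1 - (-2)*(-1)) / -3 = 1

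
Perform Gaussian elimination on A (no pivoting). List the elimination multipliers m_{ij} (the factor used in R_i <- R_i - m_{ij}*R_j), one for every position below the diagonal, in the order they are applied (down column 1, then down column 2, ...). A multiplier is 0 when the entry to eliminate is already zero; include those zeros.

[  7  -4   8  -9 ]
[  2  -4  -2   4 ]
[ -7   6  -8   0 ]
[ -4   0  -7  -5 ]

multipliers: 2/7, -1, -4/7, -7/10, 4/5, -1/3

Forward elimination:
R2 <- R2 - (2/7)*R1:  [     0  -20/7  -30/7   46/7 ]
R3 <- R3 - (-1)*R1:  [  0   2   0  -9 ]
R4 <- R4 - (-4/7)*R1:  [     0  -16/7  -17/7  -71/7 ]
R3 <- R3 - (-7/10)*R2:  [     0      0     -3  -22/5 ]
R4 <- R4 - (4/5)*R2:  [     0      0      1  -77/5 ]
R4 <- R4 - (-1/3)*R3:  [       0        0        0  -253/15 ]
Multipliers (in order of application): m_{21} = 2/7, m_{31} = -1, m_{41} = -4/7, m_{32} = -7/10, m_{42} = 4/5, m_{43} = -1/3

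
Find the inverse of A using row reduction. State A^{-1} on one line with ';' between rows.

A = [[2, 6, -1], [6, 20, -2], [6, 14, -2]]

Gauss-Jordan on [A | I]:
R1 <- (1/2)*R1:  [    1     3  -1/2  |   1/2     0     0 ]
R2 <- R2 - (6)*R1:  [  0   2   1  |  -3   1   0 ]
R3 <- R3 - (6)*R1:  [  0  -4   1  |  -3   0   1 ]
R2 <- (1/2)*R2:  [    0     1   1/2  |  -3/2   1/2     0 ]
R1 <- R1 - (3)*R2:  [    1     0    -2  |     5  -3/2     0 ]
R3 <- R3 - (-4)*R2:  [  0   0   3  |  -9   2   1 ]
R3 <- (1/3)*R3:  [   0    0    1  |   -3  2/3  1/3 ]
R1 <- R1 - (-2)*R3:  [    1     0     0  |    -1  -1/6   2/3 ]
R2 <- R2 - (1/2)*R3:  [    0     1     0  |     0   1/6  -1/6 ]
Right block of [I | A^{-1}] is the inverse:
[ -1  -1/6   2/3 ]
[  0   1/6  -1/6 ]
[ -3   2/3   1/3 ]

inverse = [-1 -1/6 2/3; 0 1/6 -1/6; -3 2/3 1/3]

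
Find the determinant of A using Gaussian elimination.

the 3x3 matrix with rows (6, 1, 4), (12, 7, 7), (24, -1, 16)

det(A) = -30

Forward elimination:
R2 <- R2 - (2)*R1:  [  0   5  -1 ]
R3 <- R3 - (4)*R1:  [  0  -5   0 ]
R3 <- R3 - (-1)*R2:  [  0   0  -1 ]
Upper-triangular form:
[ 6  1   4 ]
[ 0  5  -1 ]
[ 0  0  -1 ]
det(A) = (-1)^0 * (6) * (5) * (-1) = -30  (0 row swaps -> sign +1)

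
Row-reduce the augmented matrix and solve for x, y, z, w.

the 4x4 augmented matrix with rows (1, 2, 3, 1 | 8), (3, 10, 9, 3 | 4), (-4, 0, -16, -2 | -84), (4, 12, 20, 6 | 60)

Forward elimination on [A|b]:
R2 <- R2 - (3)*R1:  [   0    4    0    0  -20 ]
R3 <- R3 - (-4)*R1:  [   0    8   -4    2  -52 ]
R4 <- R4 - (4)*R1:  [  0   4   8   2  28 ]
R3 <- R3 - (2)*R2:  [   0    0   -4    2  -12 ]
R4 <- R4 - (1)*R2:  [  0   0   8   2  48 ]
R4 <- R4 - (-2)*R3:  [  0   0   0   6  24 ]
Row echelon form:
[ 1  2   3  1  |    8 ]
[ 0  4   0  0  |  -20 ]
[ 0  0  -4  2  |  -12 ]
[ 0  0   0  6  |   24 ]
Back-substitution:
w = (24) / 6 = 4
z = (-12 - (2)*(4)) / -4 = 5
y = (-20) / 4 = -5
x = (8 - (2)*(-5) - (3)*(5) - (1)*(4)) / 1 = -1

(-1, -5, 5, 4)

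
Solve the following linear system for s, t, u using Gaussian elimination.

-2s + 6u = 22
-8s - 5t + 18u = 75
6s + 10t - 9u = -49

Forward elimination on [A|b]:
R2 <- R2 - (4)*R1:  [   0   -5   -6  -13 ]
R3 <- R3 - (-3)*R1:  [  0  10   9  17 ]
R3 <- R3 - (-2)*R2:  [  0   0  -3  -9 ]
Row echelon form:
[ -2   0   6  |   22 ]
[  0  -5  -6  |  -13 ]
[  0   0  -3  |   -9 ]
Back-substitution:
u = (-9) / -3 = 3
t = (-13 - (-6)*(3)) / -5 = -1
s = (22 - (6)*(3)) / -2 = -2

(-2, -1, 3)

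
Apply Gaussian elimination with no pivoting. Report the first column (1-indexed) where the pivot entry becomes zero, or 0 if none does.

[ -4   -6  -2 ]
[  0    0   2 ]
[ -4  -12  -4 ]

first zero-pivot column = 2

Naive forward elimination:
R3 <- R3 - (1)*R1:  [  0  -6  -2 ]
Matrix at this point:
[ -4  -6  -2 ]
[  0   0   2 ]
[  0  -6  -2 ]
Pivot entry (2,2) is zero but row 3 has -6 in column 2 -> naive elimination stops; a row interchange (e.g. R2 <-> R3) would be required here.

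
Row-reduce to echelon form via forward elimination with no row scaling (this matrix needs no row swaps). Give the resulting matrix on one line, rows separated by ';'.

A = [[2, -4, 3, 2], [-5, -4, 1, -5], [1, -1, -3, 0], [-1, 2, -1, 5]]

REF = [2 -4 3 2; 0 -14 17/2 0; 0 0 -109/28 -1; 0 0 0 640/109]

Forward elimination:
R2 <- R2 - (-5/2)*R1:  [    0   -14  17/2     0 ]
R3 <- R3 - (1/2)*R1:  [    0     1  -9/2    -1 ]
R4 <- R4 - (-1/2)*R1:  [   0    0  1/2    6 ]
R3 <- R3 - (-1/14)*R2:  [       0        0  -109/28       -1 ]
R4 <- R4 - (-14/109)*R3:  [       0        0        0  640/109 ]
Row echelon form:
[ 2   -4        3        2 ]
[ 0  -14     17/2        0 ]
[ 0    0  -109/28       -1 ]
[ 0    0        0  640/109 ]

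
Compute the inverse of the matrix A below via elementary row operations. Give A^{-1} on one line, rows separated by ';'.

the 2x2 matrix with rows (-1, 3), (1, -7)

Gauss-Jordan on [A | I]:
R1 <- (1/-1)*R1:  [  1  -3  |  -1   0 ]
R2 <- R2 - (1)*R1:  [  0  -4  |   1   1 ]
R2 <- (1/-4)*R2:  [    0     1  |  -1/4  -1/4 ]
R1 <- R1 - (-3)*R2:  [    1     0  |  -7/4  -3/4 ]
Right block of [I | A^{-1}] is the inverse:
[ -7/4  -3/4 ]
[ -1/4  -1/4 ]

inverse = [-7/4 -3/4; -1/4 -1/4]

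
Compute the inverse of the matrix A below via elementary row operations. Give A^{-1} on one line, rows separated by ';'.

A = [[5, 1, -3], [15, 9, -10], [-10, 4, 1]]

Gauss-Jordan on [A | I]:
R1 <- (1/5)*R1:  [    1   1/5  -3/5  |   1/5     0     0 ]
R2 <- R2 - (15)*R1:  [  0   6  -1  |  -3   1   0 ]
R3 <- R3 - (-10)*R1:  [  0   6  -5  |   2   0   1 ]
R2 <- (1/6)*R2:  [    0     1  -1/6  |  -1/2   1/6     0 ]
R1 <- R1 - (1/5)*R2:  [      1       0  -17/30  |    3/10   -1/30       0 ]
R3 <- R3 - (6)*R2:  [  0   0  -4  |   5  -1   1 ]
R3 <- (1/-4)*R3:  [    0     0     1  |  -5/4   1/4  -1/4 ]
R1 <- R1 - (-17/30)*R3:  [       1        0        0  |  -49/120   13/120  -17/120 ]
R2 <- R2 - (-1/6)*R3:  [      0       1       0  |  -17/24    5/24   -1/24 ]
Right block of [I | A^{-1}] is the inverse:
[ -49/120  13/120  -17/120 ]
[  -17/24    5/24    -1/24 ]
[    -5/4     1/4     -1/4 ]

inverse = [-49/120 13/120 -17/120; -17/24 5/24 -1/24; -5/4 1/4 -1/4]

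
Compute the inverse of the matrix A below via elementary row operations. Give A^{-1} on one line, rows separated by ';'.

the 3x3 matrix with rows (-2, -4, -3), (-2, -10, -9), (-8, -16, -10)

Gauss-Jordan on [A | I]:
R1 <- (1/-2)*R1:  [    1     2   3/2  |  -1/2     0     0 ]
R2 <- R2 - (-2)*R1:  [  0  -6  -6  |  -1   1   0 ]
R3 <- R3 - (-8)*R1:  [  0   0   2  |  -4   0   1 ]
R2 <- (1/-6)*R2:  [    0     1     1  |   1/6  -1/6     0 ]
R1 <- R1 - (2)*R2:  [    1     0  -1/2  |  -5/6   1/3     0 ]
R3 <- (1/2)*R3:  [   0    0    1  |   -2    0  1/2 ]
R1 <- R1 - (-1/2)*R3:  [     1      0      0  |  -11/6    1/3    1/4 ]
R2 <- R2 - (1)*R3:  [    0     1     0  |  13/6  -1/6  -1/2 ]
Right block of [I | A^{-1}] is the inverse:
[ -11/6   1/3   1/4 ]
[  13/6  -1/6  -1/2 ]
[    -2     0   1/2 ]

inverse = [-11/6 1/3 1/4; 13/6 -1/6 -1/2; -2 0 1/2]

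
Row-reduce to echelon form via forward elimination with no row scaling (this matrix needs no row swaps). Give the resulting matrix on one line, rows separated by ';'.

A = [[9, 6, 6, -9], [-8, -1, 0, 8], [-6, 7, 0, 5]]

REF = [9 6 6 -9; 0 13/3 16/3 0; 0 0 -124/13 -1]

Forward elimination:
R2 <- R2 - (-8/9)*R1:  [    0  13/3  16/3     0 ]
R3 <- R3 - (-2/3)*R1:  [  0  11   4  -1 ]
R3 <- R3 - (33/13)*R2:  [       0        0  -124/13       -1 ]
Row echelon form:
[ 9     6        6  -9 ]
[ 0  13/3     16/3   0 ]
[ 0     0  -124/13  -1 ]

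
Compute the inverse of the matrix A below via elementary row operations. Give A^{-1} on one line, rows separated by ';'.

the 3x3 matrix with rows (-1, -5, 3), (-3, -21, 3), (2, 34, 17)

Gauss-Jordan on [A | I]:
R1 <- (1/-1)*R1:  [  1   5  -3  |  -1   0   0 ]
R2 <- R2 - (-3)*R1:  [  0  -6  -6  |  -3   1   0 ]
R3 <- R3 - (2)*R1:  [  0  24  23  |   2   0   1 ]
R2 <- (1/-6)*R2:  [    0     1     1  |   1/2  -1/6     0 ]
R1 <- R1 - (5)*R2:  [    1     0    -8  |  -7/2   5/6     0 ]
R3 <- R3 - (24)*R2:  [   0    0   -1  |  -10    4    1 ]
R3 <- (1/-1)*R3:  [  0   0   1  |  10  -4  -1 ]
R1 <- R1 - (-8)*R3:  [      1       0       0  |   153/2  -187/6      -8 ]
R2 <- R2 - (1)*R3:  [     0      1      0  |  -19/2   23/6      1 ]
Right block of [I | A^{-1}] is the inverse:
[ 153/2  -187/6  -8 ]
[ -19/2    23/6   1 ]
[    10      -4  -1 ]

inverse = [153/2 -187/6 -8; -19/2 23/6 1; 10 -4 -1]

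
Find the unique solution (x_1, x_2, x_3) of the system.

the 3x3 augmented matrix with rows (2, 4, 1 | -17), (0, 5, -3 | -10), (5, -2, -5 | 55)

(4, -5, -5)

Forward elimination on [A|b]:
R3 <- R3 - (5/2)*R1:  [     0    -12  -15/2  195/2 ]
R3 <- R3 - (-12/5)*R2:  [       0        0  -147/10    147/2 ]
Row echelon form:
[ 2  4        1  |    -17 ]
[ 0  5       -3  |    -10 ]
[ 0  0  -147/10  |  147/2 ]
Back-substitution:
x_3 = (147/2) / (-147/10) = -5
x_2 = (-10 - (-3)*(-5)) / 5 = -5
x_1 = (-17 - (4)*(-5) - (1)*(-5)) / 2 = 4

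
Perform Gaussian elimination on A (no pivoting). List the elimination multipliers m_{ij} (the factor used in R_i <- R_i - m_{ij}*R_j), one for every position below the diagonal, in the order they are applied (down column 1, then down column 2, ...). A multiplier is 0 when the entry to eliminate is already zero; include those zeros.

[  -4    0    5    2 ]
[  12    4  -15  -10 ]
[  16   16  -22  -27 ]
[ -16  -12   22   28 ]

Forward elimination:
R2 <- R2 - (-3)*R1:  [  0   4   0  -4 ]
R3 <- R3 - (-4)*R1:  [   0   16   -2  -19 ]
R4 <- R4 - (4)*R1:  [   0  -12    2   20 ]
R3 <- R3 - (4)*R2:  [  0   0  -2  -3 ]
R4 <- R4 - (-3)*R2:  [ 0  0  2  8 ]
R4 <- R4 - (-1)*R3:  [ 0  0  0  5 ]
Multipliers (in order of application): m_{21} = -3, m_{31} = -4, m_{41} = 4, m_{32} = 4, m_{42} = -3, m_{43} = -1

multipliers: -3, -4, 4, 4, -3, -1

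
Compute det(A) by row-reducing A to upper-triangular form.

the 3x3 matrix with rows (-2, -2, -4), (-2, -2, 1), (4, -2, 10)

det(A) = -60

Forward elimination:
R2 <- R2 - (1)*R1:  [ 0  0  5 ]
R3 <- R3 - (-2)*R1:  [  0  -6   2 ]
R2 <-> R3   (pivot in column 2 was zero)
[ -2  -2  -4 ]
[  0  -6   2 ]
[  0   0   5 ]
Upper-triangular form:
[ -2  -2  -4 ]
[  0  -6   2 ]
[  0   0   5 ]
det(A) = (-1)^1 * (-2) * (-6) * (5) = -60  (1 row swap -> sign -1)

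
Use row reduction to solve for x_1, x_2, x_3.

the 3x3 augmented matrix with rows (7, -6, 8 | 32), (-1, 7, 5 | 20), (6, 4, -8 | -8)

Forward elimination on [A|b]:
R2 <- R2 - (-1/7)*R1:  [     0   43/7   43/7  172/7 ]
R3 <- R3 - (6/7)*R1:  [      0    64/7  -104/7  -248/7 ]
R3 <- R3 - (64/43)*R2:  [   0    0  -24  -72 ]
Row echelon form:
[ 7    -6     8  |     32 ]
[ 0  43/7  43/7  |  172/7 ]
[ 0     0   -24  |    -72 ]
Back-substitution:
x_3 = (-72) / -24 = 3
x_2 = (172/7 - (43/7)*(3)) / (43/7) = 1
x_1 = (32 - (-6)*(1) - (8)*(3)) / 7 = 2

(2, 1, 3)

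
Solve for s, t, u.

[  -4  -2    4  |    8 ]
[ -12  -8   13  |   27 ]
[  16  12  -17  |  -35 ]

Forward elimination on [A|b]:
R2 <- R2 - (3)*R1:  [  0  -2   1   3 ]
R3 <- R3 - (-4)*R1:  [  0   4  -1  -3 ]
R3 <- R3 - (-2)*R2:  [ 0  0  1  3 ]
Row echelon form:
[ -4  -2  4  |  8 ]
[  0  -2  1  |  3 ]
[  0   0  1  |  3 ]
Back-substitution:
u = (3) / 1 = 3
t = (3 - (1)*(3)) / -2 = 0
s = (8 - (-2)*(0) - (4)*(3)) / -4 = 1

(1, 0, 3)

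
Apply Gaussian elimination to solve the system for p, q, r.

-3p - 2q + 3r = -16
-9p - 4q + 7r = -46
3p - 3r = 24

(3, -4, -5)

Forward elimination on [A|b]:
R2 <- R2 - (3)*R1:  [  0   2  -2   2 ]
R3 <- R3 - (-1)*R1:  [  0  -2   0   8 ]
R3 <- R3 - (-1)*R2:  [  0   0  -2  10 ]
Row echelon form:
[ -3  -2   3  |  -16 ]
[  0   2  -2  |    2 ]
[  0   0  -2  |   10 ]
Back-substitution:
r = (10) / -2 = -5
q = (2 - (-2)*(-5)) / 2 = -4
p = (-16 - (-2)*(-4) - (3)*(-5)) / -3 = 3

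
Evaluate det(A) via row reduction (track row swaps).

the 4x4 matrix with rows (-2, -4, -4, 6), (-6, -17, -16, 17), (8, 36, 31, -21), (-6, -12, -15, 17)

det(A) = -20

Forward elimination:
R2 <- R2 - (3)*R1:  [  0  -5  -4  -1 ]
R3 <- R3 - (-4)*R1:  [  0  20  15   3 ]
R4 <- R4 - (3)*R1:  [  0   0  -3  -1 ]
R3 <- R3 - (-4)*R2:  [  0   0  -1  -1 ]
R4 <- R4 - (3)*R3:  [ 0  0  0  2 ]
Upper-triangular form:
[ -2  -4  -4   6 ]
[  0  -5  -4  -1 ]
[  0   0  -1  -1 ]
[  0   0   0   2 ]
det(A) = (-1)^0 * (-2) * (-5) * (-1) * (2) = -20  (0 row swaps -> sign +1)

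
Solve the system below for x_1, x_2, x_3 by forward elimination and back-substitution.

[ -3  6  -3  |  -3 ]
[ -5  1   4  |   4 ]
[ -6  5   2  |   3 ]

(1, 1, 2)

Forward elimination on [A|b]:
R2 <- R2 - (5/3)*R1:  [  0  -9   9   9 ]
R3 <- R3 - (2)*R1:  [  0  -7   8   9 ]
R3 <- R3 - (7/9)*R2:  [ 0  0  1  2 ]
Row echelon form:
[ -3   6  -3  |  -3 ]
[  0  -9   9  |   9 ]
[  0   0   1  |   2 ]
Back-substitution:
x_3 = (2) / 1 = 2
x_2 = (9 - (9)*(2)) / -9 = 1
x_1 = (-3 - (6)*(1) - (-3)*(2)) / -3 = 1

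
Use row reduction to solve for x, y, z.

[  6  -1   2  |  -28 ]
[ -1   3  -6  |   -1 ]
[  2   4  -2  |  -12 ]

Forward elimination on [A|b]:
R2 <- R2 - (-1/6)*R1:  [     0   17/6  -17/3  -17/3 ]
R3 <- R3 - (1/3)*R1:  [    0  13/3  -8/3  -8/3 ]
R3 <- R3 - (26/17)*R2:  [ 0  0  6  6 ]
Row echelon form:
[ 6    -1      2  |    -28 ]
[ 0  17/6  -17/3  |  -17/3 ]
[ 0     0      6  |      6 ]
Back-substitution:
z = (6) / 6 = 1
y = (-17/3 - (-17/3)*(1)) / (17/6) = 0
x = (-28 - (-1)*(0) - (2)*(1)) / 6 = -5

(-5, 0, 1)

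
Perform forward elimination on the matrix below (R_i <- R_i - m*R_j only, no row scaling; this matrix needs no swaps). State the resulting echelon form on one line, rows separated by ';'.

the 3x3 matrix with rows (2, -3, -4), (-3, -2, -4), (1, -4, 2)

REF = [2 -3 -4; 0 -13/2 -10; 0 0 102/13]

Forward elimination:
R2 <- R2 - (-3/2)*R1:  [     0  -13/2    -10 ]
R3 <- R3 - (1/2)*R1:  [    0  -5/2     4 ]
R3 <- R3 - (5/13)*R2:  [      0       0  102/13 ]
Row echelon form:
[ 2     -3      -4 ]
[ 0  -13/2     -10 ]
[ 0      0  102/13 ]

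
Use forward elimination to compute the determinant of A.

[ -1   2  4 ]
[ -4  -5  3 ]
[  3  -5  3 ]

Forward elimination:
R2 <- R2 - (4)*R1:  [   0  -13  -13 ]
R3 <- R3 - (-3)*R1:  [  0   1  15 ]
R3 <- R3 - (-1/13)*R2:  [  0   0  14 ]
Upper-triangular form:
[ -1    2    4 ]
[  0  -13  -13 ]
[  0    0   14 ]
det(A) = (-1)^0 * (-1) * (-13) * (14) = 182  (0 row swaps -> sign +1)

det(A) = 182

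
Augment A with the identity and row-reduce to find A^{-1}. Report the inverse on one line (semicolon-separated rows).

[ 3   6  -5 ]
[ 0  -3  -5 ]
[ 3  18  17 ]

Gauss-Jordan on [A | I]:
R1 <- (1/3)*R1:  [    1     2  -5/3  |   1/3     0     0 ]
R3 <- R3 - (3)*R1:  [  0  12  22  |  -1   0   1 ]
R2 <- (1/-3)*R2:  [    0     1   5/3  |     0  -1/3     0 ]
R1 <- R1 - (2)*R2:  [   1    0   -5  |  1/3  2/3    0 ]
R3 <- R3 - (12)*R2:  [  0   0   2  |  -1   4   1 ]
R3 <- (1/2)*R3:  [    0     0     1  |  -1/2     2   1/2 ]
R1 <- R1 - (-5)*R3:  [     1      0      0  |  -13/6   32/3    5/2 ]
R2 <- R2 - (5/3)*R3:  [     0      1      0  |    5/6  -11/3   -5/6 ]
Right block of [I | A^{-1}] is the inverse:
[ -13/6   32/3   5/2 ]
[   5/6  -11/3  -5/6 ]
[  -1/2      2   1/2 ]

inverse = [-13/6 32/3 5/2; 5/6 -11/3 -5/6; -1/2 2 1/2]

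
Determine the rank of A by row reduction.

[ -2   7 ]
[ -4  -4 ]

Row reduction:
R2 <- R2 - (2)*R1:  [   0  -18 ]
Row echelon form:
[ -2    7 ]
[  0  -18 ]
Nonzero rows / pivot columns: 2

rank(A) = 2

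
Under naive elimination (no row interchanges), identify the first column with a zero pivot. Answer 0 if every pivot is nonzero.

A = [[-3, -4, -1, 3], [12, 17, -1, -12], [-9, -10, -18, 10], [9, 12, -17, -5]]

Naive forward elimination:
R2 <- R2 - (-4)*R1:  [  0   1  -5   0 ]
R3 <- R3 - (3)*R1:  [   0    2  -15    1 ]
R4 <- R4 - (-3)*R1:  [   0    0  -20    4 ]
R3 <- R3 - (2)*R2:  [  0   0  -5   1 ]
R4 <- R4 - (4)*R3:  [ 0  0  0  0 ]
Matrix at this point:
[ -3  -4  -1  3 ]
[  0   1  -5  0 ]
[  0   0  -5  1 ]
[  0   0   0  0 ]
Pivot entry (4,4) in the last row is zero and there are no rows below to swap with -> zero pivot in column 4 (A is singular).

first zero-pivot column = 4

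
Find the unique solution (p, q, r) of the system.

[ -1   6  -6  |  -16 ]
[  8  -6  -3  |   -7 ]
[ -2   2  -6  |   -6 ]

Forward elimination on [A|b]:
R2 <- R2 - (-8)*R1:  [    0    42   -51  -135 ]
R3 <- R3 - (2)*R1:  [   0  -10    6   26 ]
R3 <- R3 - (-5/21)*R2:  [     0      0  -43/7  -43/7 ]
Row echelon form:
[ -1   6     -6  |    -16 ]
[  0  42    -51  |   -135 ]
[  0   0  -43/7  |  -43/7 ]
Back-substitution:
r = (-43/7) / (-43/7) = 1
q = (-135 - (-51)*(1)) / 42 = -2
p = (-16 - (6)*(-2) - (-6)*(1)) / -1 = -2

(-2, -2, 1)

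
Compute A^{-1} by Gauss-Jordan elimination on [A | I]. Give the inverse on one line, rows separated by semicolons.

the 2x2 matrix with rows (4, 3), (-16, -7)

inverse = [-7/20 -3/20; 4/5 1/5]

Gauss-Jordan on [A | I]:
R1 <- (1/4)*R1:  [   1  3/4  |  1/4    0 ]
R2 <- R2 - (-16)*R1:  [ 0  5  |  4  1 ]
R2 <- (1/5)*R2:  [   0    1  |  4/5  1/5 ]
R1 <- R1 - (3/4)*R2:  [     1      0  |  -7/20  -3/20 ]
Right block of [I | A^{-1}] is the inverse:
[ -7/20  -3/20 ]
[   4/5    1/5 ]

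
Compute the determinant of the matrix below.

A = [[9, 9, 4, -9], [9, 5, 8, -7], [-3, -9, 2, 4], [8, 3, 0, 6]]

det(A) = 1720

Forward elimination:
R2 <- R2 - (1)*R1:  [  0  -4   4   2 ]
R3 <- R3 - (-1/3)*R1:  [    0    -6  10/3     1 ]
R4 <- R4 - (8/9)*R1:  [     0     -5  -32/9     14 ]
R3 <- R3 - (3/2)*R2:  [    0     0  -8/3    -2 ]
R4 <- R4 - (5/4)*R2:  [     0      0  -77/9   23/2 ]
R4 <- R4 - (77/24)*R3:  [      0       0       0  215/12 ]
Upper-triangular form:
[ 9   9     4      -9 ]
[ 0  -4     4       2 ]
[ 0   0  -8/3      -2 ]
[ 0   0     0  215/12 ]
det(A) = (-1)^0 * (9) * (-4) * (-8/3) * (215/12) = 1720  (0 row swaps -> sign +1)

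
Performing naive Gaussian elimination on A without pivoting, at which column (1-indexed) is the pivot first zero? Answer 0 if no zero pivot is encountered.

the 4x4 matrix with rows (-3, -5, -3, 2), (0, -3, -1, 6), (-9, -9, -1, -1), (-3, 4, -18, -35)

Naive forward elimination:
R3 <- R3 - (3)*R1:  [  0   6   8  -7 ]
R4 <- R4 - (1)*R1:  [   0    9  -15  -37 ]
R3 <- R3 - (-2)*R2:  [ 0  0  6  5 ]
R4 <- R4 - (-3)*R2:  [   0    0  -18  -19 ]
R4 <- R4 - (-3)*R3:  [  0   0   0  -4 ]
All pivots nonzero; naive elimination completes without hitting a zero pivot.

first zero-pivot column = 0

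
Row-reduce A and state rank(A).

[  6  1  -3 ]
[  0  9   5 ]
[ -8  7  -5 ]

rank(A) = 3

Row reduction:
R3 <- R3 - (-4/3)*R1:  [    0  25/3    -9 ]
R3 <- R3 - (25/27)*R2:  [       0        0  -368/27 ]
Row echelon form:
[ 6  1       -3 ]
[ 0  9        5 ]
[ 0  0  -368/27 ]
Nonzero rows / pivot columns: 3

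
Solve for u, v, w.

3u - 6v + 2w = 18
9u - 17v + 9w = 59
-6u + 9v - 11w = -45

Forward elimination on [A|b]:
R2 <- R2 - (3)*R1:  [ 0  1  3  5 ]
R3 <- R3 - (-2)*R1:  [  0  -3  -7  -9 ]
R3 <- R3 - (-3)*R2:  [ 0  0  2  6 ]
Row echelon form:
[ 3  -6  2  |  18 ]
[ 0   1  3  |   5 ]
[ 0   0  2  |   6 ]
Back-substitution:
w = (6) / 2 = 3
v = (5 - (3)*(3)) / 1 = -4
u = (18 - (-6)*(-4) - (2)*(3)) / 3 = -4

(-4, -4, 3)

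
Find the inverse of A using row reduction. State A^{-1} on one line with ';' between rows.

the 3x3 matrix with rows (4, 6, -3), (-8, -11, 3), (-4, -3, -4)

Gauss-Jordan on [A | I]:
R1 <- (1/4)*R1:  [    1   3/2  -3/4  |   1/4     0     0 ]
R2 <- R2 - (-8)*R1:  [  0   1  -3  |   2   1   0 ]
R3 <- R3 - (-4)*R1:  [  0   3  -7  |   1   0   1 ]
R1 <- R1 - (3/2)*R2:  [     1      0   15/4  |  -11/4   -3/2      0 ]
R3 <- R3 - (3)*R2:  [  0   0   2  |  -5  -3   1 ]
R3 <- (1/2)*R3:  [    0     0     1  |  -5/2  -3/2   1/2 ]
R1 <- R1 - (15/4)*R3:  [     1      0      0  |   53/8   33/8  -15/8 ]
R2 <- R2 - (-3)*R3:  [     0      1      0  |  -11/2   -7/2    3/2 ]
Right block of [I | A^{-1}] is the inverse:
[  53/8  33/8  -15/8 ]
[ -11/2  -7/2    3/2 ]
[  -5/2  -3/2    1/2 ]

inverse = [53/8 33/8 -15/8; -11/2 -7/2 3/2; -5/2 -3/2 1/2]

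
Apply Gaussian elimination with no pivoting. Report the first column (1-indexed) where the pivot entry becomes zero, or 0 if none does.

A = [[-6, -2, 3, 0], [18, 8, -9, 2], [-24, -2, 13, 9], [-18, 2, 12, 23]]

first zero-pivot column = 0

Naive forward elimination:
R2 <- R2 - (-3)*R1:  [ 0  2  0  2 ]
R3 <- R3 - (4)*R1:  [ 0  6  1  9 ]
R4 <- R4 - (3)*R1:  [  0   8   3  23 ]
R3 <- R3 - (3)*R2:  [ 0  0  1  3 ]
R4 <- R4 - (4)*R2:  [  0   0   3  15 ]
R4 <- R4 - (3)*R3:  [ 0  0  0  6 ]
All pivots nonzero; naive elimination completes without hitting a zero pivot.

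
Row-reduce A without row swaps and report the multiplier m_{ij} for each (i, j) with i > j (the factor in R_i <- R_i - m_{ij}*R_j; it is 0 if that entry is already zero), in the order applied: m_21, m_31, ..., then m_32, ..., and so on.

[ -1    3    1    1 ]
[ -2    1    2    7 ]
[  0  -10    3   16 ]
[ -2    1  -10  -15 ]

Forward elimination:
R2 <- R2 - (2)*R1:  [  0  -5   0   5 ]
R3: entry in column 1 is already 0 -> m_{31} = 0 (no row operation needed)
R4 <- R4 - (2)*R1:  [   0   -5  -12  -17 ]
R3 <- R3 - (2)*R2:  [ 0  0  3  6 ]
R4 <- R4 - (1)*R2:  [   0    0  -12  -22 ]
R4 <- R4 - (-4)*R3:  [ 0  0  0  2 ]
Multipliers (in order of application): m_{21} = 2, m_{31} = 0, m_{41} = 2, m_{32} = 2, m_{42} = 1, m_{43} = -4

multipliers: 2, 0, 2, 2, 1, -4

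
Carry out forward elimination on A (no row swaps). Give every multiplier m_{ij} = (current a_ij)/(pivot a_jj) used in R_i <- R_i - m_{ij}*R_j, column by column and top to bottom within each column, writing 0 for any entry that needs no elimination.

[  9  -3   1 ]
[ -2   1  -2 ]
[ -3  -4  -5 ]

Forward elimination:
R2 <- R2 - (-2/9)*R1:  [     0    1/3  -16/9 ]
R3 <- R3 - (-1/3)*R1:  [     0     -5  -14/3 ]
R3 <- R3 - (-15)*R2:  [     0      0  -94/3 ]
Multipliers (in order of application): m_{21} = -2/9, m_{31} = -1/3, m_{32} = -15

multipliers: -2/9, -1/3, -15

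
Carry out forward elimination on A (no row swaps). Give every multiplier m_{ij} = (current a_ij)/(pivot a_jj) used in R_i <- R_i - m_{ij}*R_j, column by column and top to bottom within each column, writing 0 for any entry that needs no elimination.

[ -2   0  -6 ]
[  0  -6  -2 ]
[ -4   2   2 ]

multipliers: 0, 2, -1/3

Forward elimination:
R2: entry in column 1 is already 0 -> m_{21} = 0 (no row operation needed)
R3 <- R3 - (2)*R1:  [  0   2  14 ]
R3 <- R3 - (-1/3)*R2:  [    0     0  40/3 ]
Multipliers (in order of application): m_{21} = 0, m_{31} = 2, m_{32} = -1/3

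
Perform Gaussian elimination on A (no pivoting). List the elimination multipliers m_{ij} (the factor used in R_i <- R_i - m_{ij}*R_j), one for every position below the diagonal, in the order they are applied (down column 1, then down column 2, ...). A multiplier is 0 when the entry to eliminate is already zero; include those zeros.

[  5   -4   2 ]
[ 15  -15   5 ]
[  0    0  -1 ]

multipliers: 3, 0, 0

Forward elimination:
R2 <- R2 - (3)*R1:  [  0  -3  -1 ]
R3: entry in column 1 is already 0 -> m_{31} = 0 (no row operation needed)
R3: entry in column 2 is already 0 -> m_{32} = 0 (no row operation needed)
Multipliers (in order of application): m_{21} = 3, m_{31} = 0, m_{32} = 0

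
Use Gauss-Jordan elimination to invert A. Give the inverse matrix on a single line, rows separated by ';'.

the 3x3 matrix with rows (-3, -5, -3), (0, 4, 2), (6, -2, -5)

Gauss-Jordan on [A | I]:
R1 <- (1/-3)*R1:  [    1   5/3     1  |  -1/3     0     0 ]
R3 <- R3 - (6)*R1:  [   0  -12  -11  |    2    0    1 ]
R2 <- (1/4)*R2:  [   0    1  1/2  |    0  1/4    0 ]
R1 <- R1 - (5/3)*R2:  [     1      0    1/6  |   -1/3  -5/12      0 ]
R3 <- R3 - (-12)*R2:  [  0   0  -5  |   2   3   1 ]
R3 <- (1/-5)*R3:  [    0     0     1  |  -2/5  -3/5  -1/5 ]
R1 <- R1 - (1/6)*R3:  [      1       0       0  |   -4/15  -19/60    1/30 ]
R2 <- R2 - (1/2)*R3:  [     0      1      0  |    1/5  11/20   1/10 ]
Right block of [I | A^{-1}] is the inverse:
[ -4/15  -19/60  1/30 ]
[   1/5   11/20  1/10 ]
[  -2/5    -3/5  -1/5 ]

inverse = [-4/15 -19/60 1/30; 1/5 11/20 1/10; -2/5 -3/5 -1/5]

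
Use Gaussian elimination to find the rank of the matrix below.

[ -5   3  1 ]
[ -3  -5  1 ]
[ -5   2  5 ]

Row reduction:
R2 <- R2 - (3/5)*R1:  [     0  -34/5    2/5 ]
R3 <- R3 - (1)*R1:  [  0  -1   4 ]
R3 <- R3 - (5/34)*R2:  [     0      0  67/17 ]
Row echelon form:
[ -5      3      1 ]
[  0  -34/5    2/5 ]
[  0      0  67/17 ]
Nonzero rows / pivot columns: 3

rank(A) = 3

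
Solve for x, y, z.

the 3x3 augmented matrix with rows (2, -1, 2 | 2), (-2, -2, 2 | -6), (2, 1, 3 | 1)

(2, 0, -1)

Forward elimination on [A|b]:
R2 <- R2 - (-1)*R1:  [  0  -3   4  -4 ]
R3 <- R3 - (1)*R1:  [  0   2   1  -1 ]
R3 <- R3 - (-2/3)*R2:  [     0      0   11/3  -11/3 ]
Row echelon form:
[ 2  -1     2  |      2 ]
[ 0  -3     4  |     -4 ]
[ 0   0  11/3  |  -11/3 ]
Back-substitution:
z = (-11/3) / (11/3) = -1
y = (-4 - (4)*(-1)) / -3 = 0
x = (2 - (-1)*(0) - (2)*(-1)) / 2 = 2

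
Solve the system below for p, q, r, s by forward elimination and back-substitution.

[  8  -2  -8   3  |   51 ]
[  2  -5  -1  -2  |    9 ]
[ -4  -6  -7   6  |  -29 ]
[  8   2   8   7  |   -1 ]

(5, 2, -3, -3)

Forward elimination on [A|b]:
R2 <- R2 - (1/4)*R1:  [     0   -9/2      1  -11/4  -15/4 ]
R3 <- R3 - (-1/2)*R1:  [    0    -7   -11  15/2  -7/2 ]
R4 <- R4 - (1)*R1:  [   0    4   16    4  -52 ]
R3 <- R3 - (14/9)*R2:  [      0       0  -113/9   106/9     7/3 ]
R4 <- R4 - (-8/9)*R2:  [      0       0   152/9    14/9  -166/3 ]
R4 <- R4 - (-152/113)*R3:  [         0          0          0   1966/113  -5898/113 ]
Row echelon form:
[ 8    -2      -8         3  |         51 ]
[ 0  -9/2       1     -11/4  |      -15/4 ]
[ 0     0  -113/9     106/9  |        7/3 ]
[ 0     0       0  1966/113  |  -5898/113 ]
Back-substitution:
s = (-5898/113) / (1966/113) = -3
r = (7/3 - (106/9)*(-3)) / (-113/9) = -3
q = (-15/4 - (1)*(-3) - (-11/4)*(-3)) / (-9/2) = 2
p = (51 - (-2)*(2) - (-8)*(-3) - (3)*(-3)) / 8 = 5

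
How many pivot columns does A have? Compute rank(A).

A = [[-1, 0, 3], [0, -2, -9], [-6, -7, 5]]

Row reduction:
R3 <- R3 - (6)*R1:  [   0   -7  -13 ]
R3 <- R3 - (7/2)*R2:  [    0     0  37/2 ]
Row echelon form:
[ -1   0     3 ]
[  0  -2    -9 ]
[  0   0  37/2 ]
Nonzero rows / pivot columns: 3

rank(A) = 3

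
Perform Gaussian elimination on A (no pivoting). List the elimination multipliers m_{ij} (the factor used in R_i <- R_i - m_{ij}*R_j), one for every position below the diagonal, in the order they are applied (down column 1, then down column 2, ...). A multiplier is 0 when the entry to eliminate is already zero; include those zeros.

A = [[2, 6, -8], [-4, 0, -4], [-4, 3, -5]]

multipliers: -2, -2, 5/4

Forward elimination:
R2 <- R2 - (-2)*R1:  [   0   12  -20 ]
R3 <- R3 - (-2)*R1:  [   0   15  -21 ]
R3 <- R3 - (5/4)*R2:  [ 0  0  4 ]
Multipliers (in order of application): m_{21} = -2, m_{31} = -2, m_{32} = 5/4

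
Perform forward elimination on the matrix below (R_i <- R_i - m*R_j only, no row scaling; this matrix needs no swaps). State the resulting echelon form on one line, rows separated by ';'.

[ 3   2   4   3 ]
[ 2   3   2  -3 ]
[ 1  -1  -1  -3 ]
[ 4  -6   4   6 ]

Forward elimination:
R2 <- R2 - (2/3)*R1:  [    0   5/3  -2/3    -5 ]
R3 <- R3 - (1/3)*R1:  [    0  -5/3  -7/3    -4 ]
R4 <- R4 - (4/3)*R1:  [     0  -26/3   -4/3      2 ]
R3 <- R3 - (-1)*R2:  [  0   0  -3  -9 ]
R4 <- R4 - (-26/5)*R2:  [     0      0  -24/5    -24 ]
R4 <- R4 - (8/5)*R3:  [     0      0      0  -48/5 ]
Row echelon form:
[ 3    2     4      3 ]
[ 0  5/3  -2/3     -5 ]
[ 0    0    -3     -9 ]
[ 0    0     0  -48/5 ]

REF = [3 2 4 3; 0 5/3 -2/3 -5; 0 0 -3 -9; 0 0 0 -48/5]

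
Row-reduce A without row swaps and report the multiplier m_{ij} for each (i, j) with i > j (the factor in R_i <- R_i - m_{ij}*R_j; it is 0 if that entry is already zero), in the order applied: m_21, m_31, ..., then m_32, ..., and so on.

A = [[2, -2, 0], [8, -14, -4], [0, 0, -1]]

Forward elimination:
R2 <- R2 - (4)*R1:  [  0  -6  -4 ]
R3: entry in column 1 is already 0 -> m_{31} = 0 (no row operation needed)
R3: entry in column 2 is already 0 -> m_{32} = 0 (no row operation needed)
Multipliers (in order of application): m_{21} = 4, m_{31} = 0, m_{32} = 0

multipliers: 4, 0, 0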